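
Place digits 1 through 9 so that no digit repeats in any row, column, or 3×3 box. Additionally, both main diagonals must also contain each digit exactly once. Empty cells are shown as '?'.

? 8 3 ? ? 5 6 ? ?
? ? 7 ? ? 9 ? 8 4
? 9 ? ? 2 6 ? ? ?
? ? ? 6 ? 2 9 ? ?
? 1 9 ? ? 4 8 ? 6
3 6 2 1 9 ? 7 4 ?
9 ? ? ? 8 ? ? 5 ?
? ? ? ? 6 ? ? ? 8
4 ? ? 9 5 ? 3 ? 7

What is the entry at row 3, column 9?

row 1, column 9 = 9: row 1 has {3,5,6,8}; col 9 has {4,6,7,8}; box has {4,6,8}; anti-diagonal has {1,2,4,8} → only 9 remains.
row 2, column 4 = 3: row 2 has {4,7,8,9}; col 4 has {1,6,9}; box has {2,5,6,9} → only 3 remains.
row 2, column 5 = 1: row 2 has {3,4,7,8,9}; col 5 has {2,5,6,8,9}; box has {2,3,5,6,9} → only 1 remains.
row 3, column 7 = 5: row 3 has {2,6,9}; col 7 has {3,6,7,8,9}; box has {4,6,8,9}; anti-diagonal has {1,2,4,8,9} → only 5 remains.
row 5, column 5 = 3: row 5 has {1,4,6,8,9}; col 5 has {1,2,5,6,8,9}; box has {1,2,4,6,9}; main diagonal has {6,7}; anti-diagonal has {1,2,4,5,8,9} → only 3 remains.
row 5, column 8 = 2: row 5 has {1,3,4,6,8,9}; col 8 has {4,5,8}; box has {4,6,7,8,9} → only 2 remains.
row 6, column 6 = 8: row 6 has {1,2,3,4,6,7,9}; col 6 has {2,4,5,6,9}; box has {1,2,3,4,6,9}; main diagonal has {3,6,7} → only 8 remains.
row 6, column 9 = 5: row 6 has {1,2,3,4,6,7,8,9}; col 9 has {4,6,7,8,9}; box has {2,4,6,7,8,9} → only 5 remains.
row 7, column 3 = 6: row 7 has {5,8,9}; col 3 has {2,3,7,9}; box has {4,9}; anti-diagonal has {1,2,3,4,5,8,9} → only 6 remains.
row 8, column 2 = 7: row 8 has {6,8}; col 2 has {1,6,8,9}; box has {4,6,9}; anti-diagonal has {1,2,3,4,5,6,8,9} → only 7 remains.
row 9, column 2 = 2: row 9 has {3,4,5,7,9}; col 2 has {1,6,7,8,9}; box has {4,6,7,9} → only 2 remains.
row 9, column 6 = 1: row 9 has {2,3,4,5,7,9}; col 6 has {2,4,5,6,8,9}; box has {5,6,8,9} → only 1 remains.
row 9, column 8 = 6: row 9 has {1,2,3,4,5,7,9}; col 8 has {2,4,5,8}; box has {3,5,7,8} → only 6 remains.
row 2, column 2 = 5: row 2 has {1,3,4,7,8,9}; col 2 has {1,2,6,7,8,9}; box has {3,7,8,9}; main diagonal has {3,6,7,8} → only 5 remains.
row 2, column 7 = 2: row 2 has {1,3,4,5,7,8,9}; col 7 has {3,5,6,7,8,9}; box has {4,5,6,8,9} → only 2 remains.
row 3, column 1 = 1: row 3 has {2,5,6,9}; col 1 has {3,4,9}; box has {3,5,7,8,9} → only 1 remains.
row 3, column 3 = 4: row 3 has {1,2,5,6,9}; col 3 has {2,3,6,7,9}; box has {1,3,5,7,8,9}; main diagonal has {3,5,6,7,8} → only 4 remains.
row 3, column 9 = 3: row 3 has {1,2,4,5,6,9}; col 9 has {4,5,6,7,8,9}; box has {2,4,5,6,8,9} → only 3 remains.

3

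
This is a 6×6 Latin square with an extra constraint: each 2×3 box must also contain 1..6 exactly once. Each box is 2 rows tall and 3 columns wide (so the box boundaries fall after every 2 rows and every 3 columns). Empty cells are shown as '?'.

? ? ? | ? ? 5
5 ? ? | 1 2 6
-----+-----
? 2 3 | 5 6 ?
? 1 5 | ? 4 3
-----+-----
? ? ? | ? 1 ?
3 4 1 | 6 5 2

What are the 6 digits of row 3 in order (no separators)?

423561

r1c5 = 3: row 1 has {5}; col 5 has {1,2,4,5,6}; box has {1,2,5,6} → only 3 remains.
r2c2 = 3: row 2 has {1,2,5,6}; col 2 has {1,2,4}; box has {5} → only 3 remains.
r2c3 = 4: row 2 has {1,2,3,5,6}; col 3 has {1,3,5}; box has {3,5} → only 4 remains.
r3c1 = 4: row 3 has {2,3,5,6}; col 1 has {3,5}; box has {1,2,3,5} → only 4 remains.
r3c6 = 1: row 3 has {2,3,4,5,6}; col 6 has {2,3,5,6}; box has {3,4,5,6} → only 1 remains.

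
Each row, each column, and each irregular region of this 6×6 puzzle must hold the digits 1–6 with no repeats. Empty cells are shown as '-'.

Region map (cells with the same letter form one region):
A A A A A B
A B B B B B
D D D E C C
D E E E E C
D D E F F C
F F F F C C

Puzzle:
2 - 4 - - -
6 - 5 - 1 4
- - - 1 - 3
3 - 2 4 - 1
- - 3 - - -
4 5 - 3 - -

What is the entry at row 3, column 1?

row 1, column 4 = 5: row 1 has {2,4}; col 4 has {1,3,4}; region has {2,4,6} → only 5 remains.
row 1, column 5 = 3: row 1 has {2,4,5}; col 5 has {1}; region has {2,4,5,6} → only 3 remains.
row 1, column 6 = 6: row 1 has {2,3,4,5}; col 6 has {1,3,4}; region has {1,4,5} → only 6 remains.
row 2, column 4 = 2: row 2 has {1,4,5,6}; col 4 has {1,3,4,5}; region has {1,4,5,6} → only 2 remains.
row 3, column 1 = 5: row 3 has {1,3}; col 1 has {2,3,4,6}; region has {3} → only 5 remains.

5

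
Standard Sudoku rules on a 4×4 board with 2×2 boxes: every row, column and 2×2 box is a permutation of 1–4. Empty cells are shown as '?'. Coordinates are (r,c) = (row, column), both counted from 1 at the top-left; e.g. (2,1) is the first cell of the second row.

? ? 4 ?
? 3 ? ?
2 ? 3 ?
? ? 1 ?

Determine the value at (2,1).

(1,1) = 1: row 1 has {4}; col 1 has {2}; box has {3} → only 1 remains.
(1,2) = 2: row 1 has {1,4}; col 2 has {3}; box has {1,3} → only 2 remains.
(1,4) = 3: row 1 has {1,2,4}; col 4 has {}; box has {4} → only 3 remains.
(2,1) = 4: row 2 has {3}; col 1 has {1,2}; box has {1,2,3} → only 4 remains.

4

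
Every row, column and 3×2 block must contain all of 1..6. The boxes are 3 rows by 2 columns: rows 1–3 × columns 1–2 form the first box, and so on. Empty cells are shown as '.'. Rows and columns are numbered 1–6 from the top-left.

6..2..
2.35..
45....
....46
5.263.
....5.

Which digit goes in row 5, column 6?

1

row 1, column 5 = 1: row 1 has {2,6}; col 5 has {3,4,5}; box has {} → only 1 remains.
row 2, column 2 = 1: row 2 has {2,3,5}; col 2 has {5}; box has {2,4,5,6} → only 1 remains.
row 2, column 5 = 6: row 2 has {1,2,3,5}; col 5 has {1,3,4,5}; box has {1} → only 6 remains.
row 2, column 6 = 4: row 2 has {1,2,3,5,6}; col 6 has {6}; box has {1,6} → only 4 remains.
row 3, column 4 = 1: row 3 has {4,5}; col 4 has {2,5,6}; box has {2,3,5} → only 1 remains.
row 3, column 5 = 2: row 3 has {1,4,5}; col 5 has {1,3,4,5,6}; box has {1,4,6} → only 2 remains.
row 3, column 6 = 3: row 3 has {1,2,4,5}; col 6 has {4,6}; box has {1,2,4,6} → only 3 remains.
row 4, column 4 = 3: row 4 has {4,6}; col 4 has {1,2,5,6}; box has {2,6} → only 3 remains.
row 5, column 2 = 4: row 5 has {2,3,5,6}; col 2 has {1,5}; box has {5} → only 4 remains.
row 5, column 6 = 1: row 5 has {2,3,4,5,6}; col 6 has {3,4,6}; box has {3,4,5,6} → only 1 remains.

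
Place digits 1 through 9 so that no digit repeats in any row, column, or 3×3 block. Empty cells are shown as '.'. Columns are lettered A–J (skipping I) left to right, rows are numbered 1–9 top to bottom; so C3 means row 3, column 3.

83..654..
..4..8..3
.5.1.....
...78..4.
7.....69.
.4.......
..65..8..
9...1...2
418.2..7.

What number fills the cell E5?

B8 = 7: row 8 has {1,2,9}; col 2 has {1,3,4,5}; box has {1,4,6,8,9} → only 7 remains.
B7 = 2: row 7 has {5,6,8}; col 2 has {1,3,4,5,7}; box has {1,4,6,7,8,9} → only 2 remains.
B5 = 8: row 5 has {6,7,9}; col 2 has {1,2,3,4,5,7}; box has {4,7} → only 8 remains.
A7 = 3: row 7 has {2,5,6,8}; col 1 has {4,7,8,9}; box has {1,2,4,6,7,8,9} → only 3 remains.
H7 = 1: row 7 has {2,3,5,6,8}; col 8 has {4,7,9}; box has {2,7,8} → only 1 remains.
C8 = 5: row 8 has {1,2,7,9}; col 3 has {4,6,8}; box has {1,2,3,4,6,7,8,9} → only 5 remains.
G8 = 3: row 8 has {1,2,5,7,9}; col 7 has {4,6,8}; box has {1,2,7,8} → only 3 remains.
H8 = 6: row 8 has {1,2,3,5,7,9}; col 8 has {1,4,7,9}; box has {1,2,3,7,8} → only 6 remains.
H1 = 2: row 1 has {3,4,5,6,8}; col 8 has {1,4,6,7,9}; box has {3,4} → only 2 remains.
H2 = 5: row 2 has {3,4,8}; col 8 has {1,2,4,6,7,9}; box has {2,3,4} → only 5 remains.
H3 = 8: row 3 has {1,5}; col 8 has {1,2,4,5,6,7,9}; box has {2,3,4,5} → only 8 remains.
H6 = 3: row 6 has {4}; col 8 has {1,2,4,5,6,7,8,9}; box has {4,6,9} → only 3 remains.
F8 = 4: row 8 has {1,2,3,5,6,7,9}; col 6 has {5,8}; box has {1,2,5} → only 4 remains.
D1 = 9: row 1 has {2,3,4,5,6,8}; col 4 has {1,5,7}; box has {1,5,6,8} → only 9 remains.
D2 = 2: row 2 has {3,4,5,8}; col 4 has {1,5,7,9}; box has {1,5,6,8,9} → only 2 remains.
E2 = 7: row 2 has {2,3,4,5,8}; col 5 has {1,2,6,8}; box has {1,2,5,6,8,9} → only 7 remains.
F3 = 3: row 3 has {1,5,8}; col 6 has {4,5,8}; box has {1,2,5,6,7,8,9} → only 3 remains.
D6 = 6: row 6 has {3,4}; col 4 has {1,2,5,7,9}; box has {7,8} → only 6 remains.
E7 = 9: row 7 has {1,2,3,5,6,8}; col 5 has {1,2,6,7,8}; box has {1,2,4,5} → only 9 remains.
F7 = 7: row 7 has {1,2,3,5,6,8,9}; col 6 has {3,4,5,8}; box has {1,2,4,5,9} → only 7 remains.
J7 = 4: row 7 has {1,2,3,5,6,7,8,9}; col 9 has {2,3}; box has {1,2,3,6,7,8} → only 4 remains.
D8 = 8: row 8 has {1,2,3,4,5,6,7,9}; col 4 has {1,2,5,6,7,9}; box has {1,2,4,5,7,9} → only 8 remains.
D9 = 3: row 9 has {1,2,4,7,8}; col 4 has {1,2,5,6,7,8,9}; box has {1,2,4,5,7,8,9} → only 3 remains.
F9 = 6: row 9 has {1,2,3,4,7,8}; col 6 has {3,4,5,7,8}; box has {1,2,3,4,5,7,8,9} → only 6 remains.
E3 = 4: row 3 has {1,3,5,8}; col 5 has {1,2,6,7,8,9}; box has {1,2,3,5,6,7,8,9} → only 4 remains.
D5 = 4: row 5 has {6,7,8,9}; col 4 has {1,2,3,5,6,7,8,9}; box has {6,7,8} → only 4 remains.
E6 = 5: row 6 has {3,4,6}; col 5 has {1,2,4,6,7,8,9}; box has {4,6,7,8} → only 5 remains.
E5 = 3: row 5 has {4,6,7,8,9}; col 5 has {1,2,4,5,6,7,8,9}; box has {4,5,6,7,8} → only 3 remains.

3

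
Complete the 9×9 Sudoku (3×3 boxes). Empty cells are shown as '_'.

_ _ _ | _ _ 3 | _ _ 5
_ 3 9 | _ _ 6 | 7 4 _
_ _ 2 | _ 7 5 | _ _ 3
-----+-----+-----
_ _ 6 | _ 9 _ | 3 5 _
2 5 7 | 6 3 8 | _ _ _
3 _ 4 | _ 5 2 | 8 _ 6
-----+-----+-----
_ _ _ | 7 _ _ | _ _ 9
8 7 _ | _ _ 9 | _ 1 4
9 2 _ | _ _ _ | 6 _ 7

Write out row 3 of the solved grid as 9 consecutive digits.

row 4, column 1 = 1: row 4 has {3,5,6,9}; col 1 has {2,3,8,9}; box has {2,3,4,5,6,7} → only 1 remains.
row 4, column 2 = 8: row 4 has {1,3,5,6,9}; col 2 has {2,3,5,7}; box has {1,2,3,4,5,6,7} → only 8 remains.
row 4, column 4 = 4: row 4 has {1,3,5,6,8,9}; col 4 has {6,7}; box has {2,3,5,6,8,9} → only 4 remains.
row 4, column 6 = 7: row 4 has {1,3,4,5,6,8,9}; col 6 has {2,3,5,6,8,9}; box has {2,3,4,5,6,8,9} → only 7 remains.
row 4, column 9 = 2: row 4 has {1,3,4,5,6,7,8,9}; col 9 has {3,4,5,6,7,9}; box has {3,5,6,8} → only 2 remains.
row 5, column 8 = 9: row 5 has {2,3,5,6,7,8}; col 8 has {1,4,5}; box has {2,3,5,6,8} → only 9 remains.
row 5, column 9 = 1: row 5 has {2,3,5,6,7,8,9}; col 9 has {2,3,4,5,6,7,9}; box has {2,3,5,6,8,9} → only 1 remains.
row 6, column 2 = 9: row 6 has {2,3,4,5,6,8}; col 2 has {2,3,5,7,8}; box has {1,2,3,4,5,6,7,8} → only 9 remains.
row 6, column 4 = 1: row 6 has {2,3,4,5,6,8,9}; col 4 has {4,6,7}; box has {2,3,4,5,6,7,8,9} → only 1 remains.
row 6, column 8 = 7: row 6 has {1,2,3,4,5,6,8,9}; col 8 has {1,4,5,9}; box has {1,2,3,5,6,8,9} → only 7 remains.
row 2, column 1 = 5: row 2 has {3,4,6,7,9}; col 1 has {1,2,3,8,9}; box has {2,3,9} → only 5 remains.
row 2, column 9 = 8: row 2 has {3,4,5,6,7,9}; col 9 has {1,2,3,4,5,6,7,9}; box has {3,4,5,7} → only 8 remains.
row 3, column 8 = 6: row 3 has {2,3,5,7}; col 8 has {1,4,5,7,9}; box has {3,4,5,7,8} → only 6 remains.
row 5, column 7 = 4: row 5 has {1,2,3,5,6,7,8,9}; col 7 has {3,6,7,8}; box has {1,2,3,5,6,7,8,9} → only 4 remains.
row 1, column 8 = 2: row 1 has {3,5}; col 8 has {1,4,5,6,7,9}; box has {3,4,5,6,7,8} → only 2 remains.
row 2, column 4 = 2: row 2 has {3,4,5,6,7,8,9}; col 4 has {1,4,6,7}; box has {3,5,6,7} → only 2 remains.
row 2, column 5 = 1: row 2 has {2,3,4,5,6,7,8,9}; col 5 has {3,5,7,9}; box has {2,3,5,6,7} → only 1 remains.
row 3, column 1 = 4: row 3 has {2,3,5,6,7}; col 1 has {1,2,3,5,8,9}; box has {2,3,5,9} → only 4 remains.
row 3, column 2 = 1: row 3 has {2,3,4,5,6,7}; col 2 has {2,3,5,7,8,9}; box has {2,3,4,5,9} → only 1 remains.
row 3, column 7 = 9: row 3 has {1,2,3,4,5,6,7}; col 7 has {3,4,6,7,8}; box has {2,3,4,5,6,7,8} → only 9 remains.
row 7, column 1 = 6: row 7 has {7,9}; col 1 has {1,2,3,4,5,8,9}; box has {2,7,8,9} → only 6 remains.
row 7, column 2 = 4: row 7 has {6,7,9}; col 2 has {1,2,3,5,7,8,9}; box has {2,6,7,8,9} → only 4 remains.
row 7, column 6 = 1: row 7 has {4,6,7,9}; col 6 has {2,3,5,6,7,8,9}; box has {7,9} → only 1 remains.
row 9, column 6 = 4: row 9 has {2,6,7,9}; col 6 has {1,2,3,5,6,7,8,9}; box has {1,7,9} → only 4 remains.
row 1, column 1 = 7: row 1 has {2,3,5}; col 1 has {1,2,3,4,5,6,8,9}; box has {1,2,3,4,5,9} → only 7 remains.
row 1, column 2 = 6: row 1 has {2,3,5,7}; col 2 has {1,2,3,4,5,7,8,9}; box has {1,2,3,4,5,7,9} → only 6 remains.
row 1, column 3 = 8: row 1 has {2,3,5,6,7}; col 3 has {2,4,6,7,9}; box has {1,2,3,4,5,6,7,9} → only 8 remains.
row 1, column 4 = 9: row 1 has {2,3,5,6,7,8}; col 4 has {1,2,4,6,7}; box has {1,2,3,5,6,7} → only 9 remains.
row 1, column 5 = 4: row 1 has {2,3,5,6,7,8,9}; col 5 has {1,3,5,7,9}; box has {1,2,3,5,6,7,9} → only 4 remains.
row 1, column 7 = 1: row 1 has {2,3,4,5,6,7,8,9}; col 7 has {3,4,6,7,8,9}; box has {2,3,4,5,6,7,8,9} → only 1 remains.
row 3, column 4 = 8: row 3 has {1,2,3,4,5,6,7,9}; col 4 has {1,2,4,6,7,9}; box has {1,2,3,4,5,6,7,9} → only 8 remains.

412875963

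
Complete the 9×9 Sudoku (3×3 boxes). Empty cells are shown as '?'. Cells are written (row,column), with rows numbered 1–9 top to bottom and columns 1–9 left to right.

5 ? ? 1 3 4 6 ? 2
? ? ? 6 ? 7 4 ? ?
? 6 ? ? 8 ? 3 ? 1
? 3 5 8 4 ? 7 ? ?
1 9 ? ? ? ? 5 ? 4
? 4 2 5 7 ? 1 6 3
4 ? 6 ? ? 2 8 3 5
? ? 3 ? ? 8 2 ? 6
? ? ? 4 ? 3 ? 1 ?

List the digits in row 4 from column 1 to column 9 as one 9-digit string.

(4,1) = 6: row 4 has {3,4,5,7,8}; col 1 has {1,4,5}; box has {1,2,3,4,5,9} → only 6 remains.
(4,9) = 9: row 4 has {3,4,5,6,7,8}; col 9 has {1,2,3,4,5,6}; box has {1,3,4,5,6,7} → only 9 remains.
(5,6) = 6 (sole candidate).
(6,1) = 8 (sole candidate).
(6,6) = 9 (sole candidate).
(9,7) = 9 (sole candidate).
(9,9) = 7 (sole candidate).
(2,9) = 8 (sole candidate).
(3,6) = 5 (sole candidate).
(4,6) = 1: row 4 has {3,4,5,6,7,8,9}; col 6 has {2,3,4,5,6,7,8,9}; box has {4,5,6,7,8,9} → only 1 remains.
(4,8) = 2: row 4 has {1,3,4,5,6,7,8,9}; col 8 has {1,3,6}; box has {1,3,4,5,6,7,9} → only 2 remains.

635841729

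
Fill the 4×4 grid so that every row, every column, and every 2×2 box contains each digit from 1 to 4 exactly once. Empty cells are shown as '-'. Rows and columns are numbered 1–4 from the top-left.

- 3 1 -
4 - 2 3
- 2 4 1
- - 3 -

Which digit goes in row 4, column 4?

row 1, column 1 = 2 (sole candidate).
row 1, column 4 = 4 (sole candidate).
row 2, column 2 = 1 (sole candidate).
row 3, column 1 = 3 (sole candidate).
row 4, column 1 = 1 (sole candidate).
row 4, column 2 = 4 (sole candidate).
row 4, column 4 = 2: row 4 has {1,3,4}; col 4 has {1,3,4}; box has {1,3,4} → only 2 remains.

2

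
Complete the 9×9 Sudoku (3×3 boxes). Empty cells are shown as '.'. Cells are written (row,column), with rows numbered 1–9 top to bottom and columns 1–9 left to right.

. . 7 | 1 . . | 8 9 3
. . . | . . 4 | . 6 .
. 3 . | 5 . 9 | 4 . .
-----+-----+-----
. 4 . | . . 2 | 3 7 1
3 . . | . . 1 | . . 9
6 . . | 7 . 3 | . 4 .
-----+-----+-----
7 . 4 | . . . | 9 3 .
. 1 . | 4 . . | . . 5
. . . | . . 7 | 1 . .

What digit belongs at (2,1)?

(1,6) = 6 (sole candidate).
(8,6) = 8 (sole candidate).
(8,8) = 2 (sole candidate).
(9,8) = 8 (sole candidate).
(1,5) = 2 (sole candidate).
(3,8) = 1 (sole candidate).
(5,8) = 5 (sole candidate).
(6,7) = 2 (sole candidate).
(6,9) = 8 (sole candidate).
(7,6) = 5 (sole candidate).
(7,9) = 6 (sole candidate).
(8,1) = 9 (sole candidate).
(8,7) = 7 (sole candidate).
(9,9) = 4 (sole candidate).
(1,2) = 5 (sole candidate).
(2,7) = 5 (sole candidate).
(5,7) = 6 (sole candidate).
(6,2) = 9 (sole candidate).
(6,5) = 5 (sole candidate).
(7,4) = 2 (sole candidate).
(7,5) = 1 (sole candidate).
(1,1) = 4 (sole candidate).
(5,4) = 8 (sole candidate).
(5,5) = 4 (sole candidate).
(6,3) = 1 (sole candidate).
(7,2) = 8 (sole candidate).
(2,2) = 2 (sole candidate).
(2,4) = 3 (sole candidate).
(2,9) = 7 (sole candidate).
(3,1) = 8 (sole candidate).
(3,3) = 6 (sole candidate).
(3,5) = 7 (sole candidate).
(3,9) = 2 (sole candidate).
(4,1) = 5 (sole candidate).
(4,3) = 8 (sole candidate).
(5,2) = 7 (sole candidate).
(5,3) = 2 (sole candidate).
(8,3) = 3 (sole candidate).
(8,5) = 6 (sole candidate).
(9,1) = 2 (sole candidate).
(9,2) = 6 (sole candidate).
(9,3) = 5 (sole candidate).
(9,4) = 9 (sole candidate).
(9,5) = 3 (sole candidate).
(2,1) = 1: row 2 has {2,3,4,5,6,7}; col 1 has {2,3,4,5,6,7,8,9}; box has {2,3,4,5,6,7,8} → only 1 remains.

1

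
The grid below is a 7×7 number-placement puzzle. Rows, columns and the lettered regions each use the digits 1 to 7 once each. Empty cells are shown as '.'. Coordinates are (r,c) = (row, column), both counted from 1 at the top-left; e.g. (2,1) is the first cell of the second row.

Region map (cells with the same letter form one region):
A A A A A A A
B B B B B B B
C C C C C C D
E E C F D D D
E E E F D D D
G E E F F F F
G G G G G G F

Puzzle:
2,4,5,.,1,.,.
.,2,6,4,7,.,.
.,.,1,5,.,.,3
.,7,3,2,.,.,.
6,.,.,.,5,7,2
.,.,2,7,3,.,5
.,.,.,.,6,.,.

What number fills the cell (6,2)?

(2,7) = 1 (sole candidate).
(3,2) = 6 (sole candidate).
(4,5) = 4 (sole candidate).
(4,7) = 6 (sole candidate).
(5,3) = 4 (sole candidate).
(5,4) = 1 (sole candidate).
(6,2) = 1: row 6 has {2,3,5,7}; col 2 has {2,4,6,7}; region has {2,4,6,7} → only 1 remains.

1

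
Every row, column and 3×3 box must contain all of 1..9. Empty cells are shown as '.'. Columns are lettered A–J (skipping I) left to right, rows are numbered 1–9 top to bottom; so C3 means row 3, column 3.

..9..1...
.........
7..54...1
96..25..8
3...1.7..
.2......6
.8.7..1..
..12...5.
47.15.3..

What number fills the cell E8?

3

B3 = 3: row 3 has {1,4,5,7}; col 2 has {2,6,7,8}; box has {7,9} → only 3 remains.
G4 = 4: row 4 has {2,5,6,8,9}; col 7 has {1,3,7}; box has {6,7,8} → only 4 remains.
A8 = 6: row 8 has {1,2,5}; col 1 has {3,4,7,9}; box has {1,4,7,8} → only 6 remains.
B8 = 9: row 8 has {1,2,5,6}; col 2 has {2,3,6,7,8}; box has {1,4,6,7,8} → only 9 remains.
G8 = 8: row 8 has {1,2,5,6,9}; col 7 has {1,3,4,7}; box has {1,3,5} → only 8 remains.
C9 = 2: row 9 has {1,3,4,5,7}; col 3 has {1,9}; box has {1,4,6,7,8,9} → only 2 remains.
J9 = 9: row 9 has {1,2,3,4,5,7}; col 9 has {1,6,8}; box has {1,3,5,8} → only 9 remains.
C4 = 7: row 4 has {2,4,5,6,8,9}; col 3 has {1,2,9}; box has {2,3,6,9} → only 7 remains.
D4 = 3: row 4 has {2,4,5,6,7,8,9}; col 4 has {1,2,5,7}; box has {1,2,5} → only 3 remains.
H4 = 1: row 4 has {2,3,4,5,6,7,8,9}; col 8 has {5}; box has {4,6,7,8} → only 1 remains.
A7 = 5: row 7 has {1,7,8}; col 1 has {3,4,6,7,9}; box has {1,2,4,6,7,8,9} → only 5 remains.
C7 = 3: row 7 has {1,5,7,8}; col 3 has {1,2,7,9}; box has {1,2,4,5,6,7,8,9} → only 3 remains.
E8 = 3: row 8 has {1,2,5,6,8,9}; col 5 has {1,2,4,5}; box has {1,2,5,7} → only 3 remains.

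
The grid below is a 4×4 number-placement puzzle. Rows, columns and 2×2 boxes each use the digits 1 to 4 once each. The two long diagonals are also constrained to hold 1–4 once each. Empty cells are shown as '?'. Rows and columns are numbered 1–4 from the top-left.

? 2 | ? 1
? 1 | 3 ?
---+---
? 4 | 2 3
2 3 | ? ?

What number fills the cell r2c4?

r1c3 = 4 (sole candidate).
r2c1 = 4 (sole candidate).
r2c4 = 2: row 2 has {1,3,4}; col 4 has {1,3}; box has {1,3,4} → only 2 remains.

2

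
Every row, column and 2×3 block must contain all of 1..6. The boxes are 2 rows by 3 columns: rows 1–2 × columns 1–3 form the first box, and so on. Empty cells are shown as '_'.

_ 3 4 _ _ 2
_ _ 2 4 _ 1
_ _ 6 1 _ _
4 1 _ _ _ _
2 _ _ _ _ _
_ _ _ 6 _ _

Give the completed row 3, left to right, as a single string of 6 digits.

r1c4 = 5 (sole candidate).
r1c5 = 6 (sole candidate).
r2c5 = 3 (sole candidate).
r5c4 = 3 (sole candidate).
r1c1 = 1 (sole candidate).
r4c4 = 2 (sole candidate).
r4c5 = 5 (sole candidate).
r3c5 = 4: row 3 has {1,6}; col 5 has {3,5,6}; box has {1,2,5} → only 4 remains.
r3c6 = 3: row 3 has {1,4,6}; col 6 has {1,2}; box has {1,2,4,5} → only 3 remains.
r4c3 = 3 (sole candidate).
r4c6 = 6 (sole candidate).
r5c5 = 1 (sole candidate).
r6c5 = 2 (sole candidate).
r3c1 = 5: row 3 has {1,3,4,6}; col 1 has {1,2,4}; box has {1,3,4,6} → only 5 remains.
r3c2 = 2: row 3 has {1,3,4,5,6}; col 2 has {1,3}; box has {1,3,4,5,6} → only 2 remains.

526143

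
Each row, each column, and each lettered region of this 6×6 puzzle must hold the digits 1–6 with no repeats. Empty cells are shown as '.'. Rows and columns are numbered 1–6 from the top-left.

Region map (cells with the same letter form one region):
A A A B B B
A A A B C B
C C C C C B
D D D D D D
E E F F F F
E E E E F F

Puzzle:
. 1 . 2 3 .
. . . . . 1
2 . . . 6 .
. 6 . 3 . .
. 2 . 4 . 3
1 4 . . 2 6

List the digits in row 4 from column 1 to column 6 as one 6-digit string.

564312

R6C4 = 5 (sole candidate).
R2C4 = 6 (sole candidate).
R3C4 = 1 (sole candidate).
R5C1 = 6 (sole candidate).
R6C3 = 3 (sole candidate).
R1C3 = 6 (hidden single in row 1).
R2C3 = 2 (hidden single in row 2).
R3C2 = 3 (hidden single in row 3).
R2C2 = 5 (sole candidate).
R2C5 = 4 (sole candidate).
R3C3 = 5 (sole candidate).
R3C6 = 4 (sole candidate).
R5C3 = 1 (sole candidate).
R5C5 = 5 (sole candidate).
R1C1 = 4 (sole candidate).
R1C6 = 5 (sole candidate).
R2C1 = 3 (sole candidate).
R4C1 = 5: row 4 has {3,6}; col 1 has {1,2,3,4,6}; region has {3,6} → only 5 remains.
R4C3 = 4: row 4 has {3,5,6}; col 3 has {1,2,3,5,6}; region has {3,5,6} → only 4 remains.
R4C5 = 1: row 4 has {3,4,5,6}; col 5 has {2,3,4,5,6}; region has {3,4,5,6} → only 1 remains.
R4C6 = 2: row 4 has {1,3,4,5,6}; col 6 has {1,3,4,5,6}; region has {1,3,4,5,6} → only 2 remains.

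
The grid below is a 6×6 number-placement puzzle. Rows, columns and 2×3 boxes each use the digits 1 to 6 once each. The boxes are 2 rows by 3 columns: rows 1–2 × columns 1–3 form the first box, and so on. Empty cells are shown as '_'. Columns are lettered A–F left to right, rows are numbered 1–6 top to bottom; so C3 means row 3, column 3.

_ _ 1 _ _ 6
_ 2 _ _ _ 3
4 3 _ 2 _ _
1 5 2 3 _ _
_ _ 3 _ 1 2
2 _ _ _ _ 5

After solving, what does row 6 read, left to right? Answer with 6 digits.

B1 = 4: row 1 has {1,6}; col 2 has {2,3,5}; box has {1,2} → only 4 remains.
D1 = 5: row 1 has {1,4,6}; col 4 has {2,3}; box has {3,6} → only 5 remains.
E1 = 2: row 1 has {1,4,5,6}; col 5 has {1}; box has {3,5,6} → only 2 remains.
E2 = 4: row 2 has {2,3}; col 5 has {1,2}; box has {2,3,5,6} → only 4 remains.
C3 = 6: row 3 has {2,3,4}; col 3 has {1,2,3}; box has {1,2,3,4,5} → only 6 remains.
E3 = 5: row 3 has {2,3,4,6}; col 5 has {1,2,4}; box has {2,3} → only 5 remains.
F3 = 1: row 3 has {2,3,4,5,6}; col 6 has {2,3,5,6}; box has {2,3,5} → only 1 remains.
E4 = 6: row 4 has {1,2,3,5}; col 5 has {1,2,4,5}; box has {1,2,3,5} → only 6 remains.
F4 = 4: row 4 has {1,2,3,5,6}; col 6 has {1,2,3,5,6}; box has {1,2,3,5,6} → only 4 remains.
B5 = 6: row 5 has {1,2,3}; col 2 has {2,3,4,5}; box has {2,3} → only 6 remains.
D5 = 4: row 5 has {1,2,3,6}; col 4 has {2,3,5}; box has {1,2,5} → only 4 remains.
B6 = 1: row 6 has {2,5}; col 2 has {2,3,4,5,6}; box has {2,3,6} → only 1 remains.
C6 = 4: row 6 has {1,2,5}; col 3 has {1,2,3,6}; box has {1,2,3,6} → only 4 remains.
D6 = 6: row 6 has {1,2,4,5}; col 4 has {2,3,4,5}; box has {1,2,4,5} → only 6 remains.
E6 = 3: row 6 has {1,2,4,5,6}; col 5 has {1,2,4,5,6}; box has {1,2,4,5,6} → only 3 remains.

214635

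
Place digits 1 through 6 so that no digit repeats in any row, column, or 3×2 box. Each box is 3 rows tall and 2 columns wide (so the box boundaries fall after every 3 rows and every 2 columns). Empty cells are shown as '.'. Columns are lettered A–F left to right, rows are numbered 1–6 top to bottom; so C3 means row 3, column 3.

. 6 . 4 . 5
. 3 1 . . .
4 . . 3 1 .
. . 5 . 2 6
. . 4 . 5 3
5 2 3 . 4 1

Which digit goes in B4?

C1 = 2: row 1 has {4,5,6}; col 3 has {1,3,4,5}; box has {1,3,4} → only 2 remains.
E1 = 3: row 1 has {2,4,5,6}; col 5 has {1,2,4,5}; box has {1,5} → only 3 remains.
A2 = 2: row 2 has {1,3}; col 1 has {4,5}; box has {3,4,6} → only 2 remains.
E2 = 6: row 2 has {1,2,3}; col 5 has {1,2,3,4,5}; box has {1,3,5} → only 6 remains.
F2 = 4: row 2 has {1,2,3,6}; col 6 has {1,3,5,6}; box has {1,3,5,6} → only 4 remains.
B3 = 5: row 3 has {1,3,4}; col 2 has {2,3,6}; box has {2,3,4,6} → only 5 remains.
C3 = 6: row 3 has {1,3,4,5}; col 3 has {1,2,3,4,5}; box has {1,2,3,4} → only 6 remains.
F3 = 2: row 3 has {1,3,4,5,6}; col 6 has {1,3,4,5,6}; box has {1,3,4,5,6} → only 2 remains.
D4 = 1: row 4 has {2,5,6}; col 4 has {3,4}; box has {3,4,5} → only 1 remains.
B5 = 1: row 5 has {3,4,5}; col 2 has {2,3,5,6}; box has {2,5} → only 1 remains.
D6 = 6: row 6 has {1,2,3,4,5}; col 4 has {1,3,4}; box has {1,3,4,5} → only 6 remains.
A1 = 1: row 1 has {2,3,4,5,6}; col 1 has {2,4,5}; box has {2,3,4,5,6} → only 1 remains.
D2 = 5: row 2 has {1,2,3,4,6}; col 4 has {1,3,4,6}; box has {1,2,3,4,6} → only 5 remains.
A4 = 3: row 4 has {1,2,5,6}; col 1 has {1,2,4,5}; box has {1,2,5} → only 3 remains.
B4 = 4: row 4 has {1,2,3,5,6}; col 2 has {1,2,3,5,6}; box has {1,2,3,5} → only 4 remains.

4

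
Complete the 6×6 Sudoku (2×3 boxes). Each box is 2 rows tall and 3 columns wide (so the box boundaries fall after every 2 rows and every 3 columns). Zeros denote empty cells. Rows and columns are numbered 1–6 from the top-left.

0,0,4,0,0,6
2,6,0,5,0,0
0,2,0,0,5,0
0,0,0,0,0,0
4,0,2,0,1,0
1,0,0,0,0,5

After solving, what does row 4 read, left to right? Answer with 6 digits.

345162

row 5, column 6 = 3: row 5 has {1,2,4}; col 6 has {5,6}; box has {1,5} → only 3 remains.
row 6, column 2 = 3: row 6 has {1,5}; col 2 has {2,6}; box has {1,2,4} → only 3 remains.
row 6, column 3 = 6: row 6 has {1,3,5}; col 3 has {2,4}; box has {1,2,3,4} → only 6 remains.
row 5, column 2 = 5: row 5 has {1,2,3,4}; col 2 has {2,3,6}; box has {1,2,3,4,6} → only 5 remains.
row 5, column 4 = 6: row 5 has {1,2,3,4,5}; col 4 has {5}; box has {1,3,5} → only 6 remains.
row 1, column 2 = 1: row 1 has {4,6}; col 2 has {2,3,5,6}; box has {2,4,6} → only 1 remains.
row 2, column 3 = 3: row 2 has {2,5,6}; col 3 has {2,4,6}; box has {1,2,4,6} → only 3 remains.
row 2, column 5 = 4: row 2 has {2,3,5,6}; col 5 has {1,5}; box has {5,6} → only 4 remains.
row 2, column 6 = 1: row 2 has {2,3,4,5,6}; col 6 has {3,5,6}; box has {4,5,6} → only 1 remains.
row 3, column 3 = 1: row 3 has {2,5}; col 3 has {2,3,4,6}; box has {2} → only 1 remains.
row 3, column 6 = 4: row 3 has {1,2,5}; col 6 has {1,3,5,6}; box has {5} → only 4 remains.
row 4, column 2 = 4: row 4 has {}; col 2 has {1,2,3,5,6}; box has {1,2} → only 4 remains.
row 4, column 3 = 5: row 4 has {4}; col 3 has {1,2,3,4,6}; box has {1,2,4} → only 5 remains.
row 4, column 6 = 2: row 4 has {4,5}; col 6 has {1,3,4,5,6}; box has {4,5} → only 2 remains.
row 6, column 5 = 2: row 6 has {1,3,5,6}; col 5 has {1,4,5}; box has {1,3,5,6} → only 2 remains.
row 1, column 1 = 5: row 1 has {1,4,6}; col 1 has {1,2,4}; box has {1,2,3,4,6} → only 5 remains.
row 1, column 5 = 3: row 1 has {1,4,5,6}; col 5 has {1,2,4,5}; box has {1,4,5,6} → only 3 remains.
row 3, column 4 = 3: row 3 has {1,2,4,5}; col 4 has {5,6}; box has {2,4,5} → only 3 remains.
row 4, column 4 = 1: row 4 has {2,4,5}; col 4 has {3,5,6}; box has {2,3,4,5} → only 1 remains.
row 4, column 5 = 6: row 4 has {1,2,4,5}; col 5 has {1,2,3,4,5}; box has {1,2,3,4,5} → only 6 remains.
row 6, column 4 = 4: row 6 has {1,2,3,5,6}; col 4 has {1,3,5,6}; box has {1,2,3,5,6} → only 4 remains.
row 1, column 4 = 2: row 1 has {1,3,4,5,6}; col 4 has {1,3,4,5,6}; box has {1,3,4,5,6} → only 2 remains.
row 3, column 1 = 6: row 3 has {1,2,3,4,5}; col 1 has {1,2,4,5}; box has {1,2,4,5} → only 6 remains.
row 4, column 1 = 3: row 4 has {1,2,4,5,6}; col 1 has {1,2,4,5,6}; box has {1,2,4,5,6} → only 3 remains.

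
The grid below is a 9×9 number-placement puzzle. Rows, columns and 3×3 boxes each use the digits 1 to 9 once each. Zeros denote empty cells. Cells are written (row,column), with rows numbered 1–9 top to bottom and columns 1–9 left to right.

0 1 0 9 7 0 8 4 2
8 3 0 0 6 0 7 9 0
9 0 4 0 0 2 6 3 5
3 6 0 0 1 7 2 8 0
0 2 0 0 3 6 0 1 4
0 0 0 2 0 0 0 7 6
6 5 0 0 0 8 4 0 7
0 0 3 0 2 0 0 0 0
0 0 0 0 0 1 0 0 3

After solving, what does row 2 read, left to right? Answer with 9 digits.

832564791

(1,1) = 5: row 1 has {1,2,4,7,8,9}; col 1 has {3,6,8,9}; box has {1,3,4,8,9} → only 5 remains.
(1,3) = 6: row 1 has {1,2,4,5,7,8,9}; col 3 has {3,4}; box has {1,3,4,5,8,9} → only 6 remains.
(1,6) = 3: row 1 has {1,2,4,5,6,7,8,9}; col 6 has {1,2,6,7,8}; box has {2,6,7,9} → only 3 remains.
(2,3) = 2: row 2 has {3,6,7,8,9}; col 3 has {3,4,6}; box has {1,3,4,5,6,8,9} → only 2 remains.
(2,9) = 1: row 2 has {2,3,6,7,8,9}; col 9 has {2,3,4,5,6,7}; box has {2,3,4,5,6,7,8,9} → only 1 remains.
(3,2) = 7: row 3 has {2,3,4,5,6,9}; col 2 has {1,2,3,5,6}; box has {1,2,3,4,5,6,8,9} → only 7 remains.
(3,5) = 8: row 3 has {2,3,4,5,6,7,9}; col 5 has {1,2,3,6,7}; box has {2,3,6,7,9} → only 8 remains.
(4,9) = 9: row 4 has {1,2,3,6,7,8}; col 9 has {1,2,3,4,5,6,7}; box has {1,2,4,6,7,8} → only 9 remains.
(5,1) = 7: row 5 has {1,2,3,4,6}; col 1 has {3,5,6,8,9}; box has {2,3,6} → only 7 remains.
(5,7) = 5: row 5 has {1,2,3,4,6,7}; col 7 has {2,4,6,7,8}; box has {1,2,4,6,7,8,9} → only 5 remains.
(6,7) = 3: row 6 has {2,6,7}; col 7 has {2,4,5,6,7,8}; box has {1,2,4,5,6,7,8,9} → only 3 remains.
(7,4) = 3: row 7 has {4,5,6,7,8}; col 4 has {2,9}; box has {1,2,8} → only 3 remains.
(7,5) = 9: row 7 has {3,4,5,6,7,8}; col 5 has {1,2,3,6,7,8}; box has {1,2,3,8} → only 9 remains.
(7,8) = 2: row 7 has {3,4,5,6,7,8,9}; col 8 has {1,3,4,7,8,9}; box has {3,4,7} → only 2 remains.
(8,9) = 8: row 8 has {2,3}; col 9 has {1,2,3,4,5,6,7,9}; box has {2,3,4,7} → only 8 remains.
(9,7) = 9: row 9 has {1,3}; col 7 has {2,3,4,5,6,7,8}; box has {2,3,4,7,8} → only 9 remains.
(3,4) = 1: row 3 has {2,3,4,5,6,7,8,9}; col 4 has {2,3,9}; box has {2,3,6,7,8,9} → only 1 remains.
(4,3) = 5: row 4 has {1,2,3,6,7,8,9}; col 3 has {2,3,4,6}; box has {2,3,6,7} → only 5 remains.
(4,4) = 4: row 4 has {1,2,3,5,6,7,8,9}; col 4 has {1,2,3,9}; box has {1,2,3,6,7} → only 4 remains.
(5,4) = 8: row 5 has {1,2,3,4,5,6,7}; col 4 has {1,2,3,4,9}; box has {1,2,3,4,6,7} → only 8 remains.
(6,5) = 5: row 6 has {2,3,6,7}; col 5 has {1,2,3,6,7,8,9}; box has {1,2,3,4,6,7,8} → only 5 remains.
(6,6) = 9: row 6 has {2,3,5,6,7}; col 6 has {1,2,3,6,7,8}; box has {1,2,3,4,5,6,7,8} → only 9 remains.
(7,3) = 1: row 7 has {2,3,4,5,6,7,8,9}; col 3 has {2,3,4,5,6}; box has {3,5,6} → only 1 remains.
(8,1) = 4: row 8 has {2,3,8}; col 1 has {3,5,6,7,8,9}; box has {1,3,5,6} → only 4 remains.
(8,2) = 9: row 8 has {2,3,4,8}; col 2 has {1,2,3,5,6,7}; box has {1,3,4,5,6} → only 9 remains.
(8,6) = 5: row 8 has {2,3,4,8,9}; col 6 has {1,2,3,6,7,8,9}; box has {1,2,3,8,9} → only 5 remains.
(8,7) = 1: row 8 has {2,3,4,5,8,9}; col 7 has {2,3,4,5,6,7,8,9}; box has {2,3,4,7,8,9} → only 1 remains.
(8,8) = 6: row 8 has {1,2,3,4,5,8,9}; col 8 has {1,2,3,4,7,8,9}; box has {1,2,3,4,7,8,9} → only 6 remains.
(9,1) = 2: row 9 has {1,3,9}; col 1 has {3,4,5,6,7,8,9}; box has {1,3,4,5,6,9} → only 2 remains.
(9,2) = 8: row 9 has {1,2,3,9}; col 2 has {1,2,3,5,6,7,9}; box has {1,2,3,4,5,6,9} → only 8 remains.
(9,3) = 7: row 9 has {1,2,3,8,9}; col 3 has {1,2,3,4,5,6}; box has {1,2,3,4,5,6,8,9} → only 7 remains.
(9,4) = 6: row 9 has {1,2,3,7,8,9}; col 4 has {1,2,3,4,8,9}; box has {1,2,3,5,8,9} → only 6 remains.
(9,5) = 4: row 9 has {1,2,3,6,7,8,9}; col 5 has {1,2,3,5,6,7,8,9}; box has {1,2,3,5,6,8,9} → only 4 remains.
(9,8) = 5: row 9 has {1,2,3,4,6,7,8,9}; col 8 has {1,2,3,4,6,7,8,9}; box has {1,2,3,4,6,7,8,9} → only 5 remains.
(2,4) = 5: row 2 has {1,2,3,6,7,8,9}; col 4 has {1,2,3,4,6,8,9}; box has {1,2,3,6,7,8,9} → only 5 remains.
(2,6) = 4: row 2 has {1,2,3,5,6,7,8,9}; col 6 has {1,2,3,5,6,7,8,9}; box has {1,2,3,5,6,7,8,9} → only 4 remains.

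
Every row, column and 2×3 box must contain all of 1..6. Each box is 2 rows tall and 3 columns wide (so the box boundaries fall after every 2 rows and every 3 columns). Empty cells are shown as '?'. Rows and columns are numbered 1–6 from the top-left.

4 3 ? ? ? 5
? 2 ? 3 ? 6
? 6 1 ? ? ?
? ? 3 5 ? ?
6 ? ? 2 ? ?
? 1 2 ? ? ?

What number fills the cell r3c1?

r1c3 = 6: row 1 has {3,4,5}; col 3 has {1,2,3}; box has {2,3,4} → only 6 remains.
r1c4 = 1: row 1 has {3,4,5,6}; col 4 has {2,3,5}; box has {3,5,6} → only 1 remains.
r1c5 = 2: row 1 has {1,3,4,5,6}; col 5 has {}; box has {1,3,5,6} → only 2 remains.
r2c3 = 5: row 2 has {2,3,6}; col 3 has {1,2,3,6}; box has {2,3,4,6} → only 5 remains.
r2c5 = 4: row 2 has {2,3,5,6}; col 5 has {2}; box has {1,2,3,5,6} → only 4 remains.
r3c4 = 4: row 3 has {1,6}; col 4 has {1,2,3,5}; box has {5} → only 4 remains.
r3c5 = 3: row 3 has {1,4,6}; col 5 has {2,4}; box has {4,5} → only 3 remains.
r3c6 = 2: row 3 has {1,3,4,6}; col 6 has {5,6}; box has {3,4,5} → only 2 remains.
r4c1 = 2: row 4 has {3,5}; col 1 has {4,6}; box has {1,3,6} → only 2 remains.
r4c2 = 4: row 4 has {2,3,5}; col 2 has {1,2,3,6}; box has {1,2,3,6} → only 4 remains.
r4c6 = 1: row 4 has {2,3,4,5}; col 6 has {2,5,6}; box has {2,3,4,5} → only 1 remains.
r5c2 = 5: row 5 has {2,6}; col 2 has {1,2,3,4,6}; box has {1,2,6} → only 5 remains.
r5c3 = 4: row 5 has {2,5,6}; col 3 has {1,2,3,5,6}; box has {1,2,5,6} → only 4 remains.
r5c5 = 1: row 5 has {2,4,5,6}; col 5 has {2,3,4}; box has {2} → only 1 remains.
r5c6 = 3: row 5 has {1,2,4,5,6}; col 6 has {1,2,5,6}; box has {1,2} → only 3 remains.
r6c1 = 3: row 6 has {1,2}; col 1 has {2,4,6}; box has {1,2,4,5,6} → only 3 remains.
r6c4 = 6: row 6 has {1,2,3}; col 4 has {1,2,3,4,5}; box has {1,2,3} → only 6 remains.
r6c5 = 5: row 6 has {1,2,3,6}; col 5 has {1,2,3,4}; box has {1,2,3,6} → only 5 remains.
r6c6 = 4: row 6 has {1,2,3,5,6}; col 6 has {1,2,3,5,6}; box has {1,2,3,5,6} → only 4 remains.
r2c1 = 1: row 2 has {2,3,4,5,6}; col 1 has {2,3,4,6}; box has {2,3,4,5,6} → only 1 remains.
r3c1 = 5: row 3 has {1,2,3,4,6}; col 1 has {1,2,3,4,6}; box has {1,2,3,4,6} → only 5 remains.

5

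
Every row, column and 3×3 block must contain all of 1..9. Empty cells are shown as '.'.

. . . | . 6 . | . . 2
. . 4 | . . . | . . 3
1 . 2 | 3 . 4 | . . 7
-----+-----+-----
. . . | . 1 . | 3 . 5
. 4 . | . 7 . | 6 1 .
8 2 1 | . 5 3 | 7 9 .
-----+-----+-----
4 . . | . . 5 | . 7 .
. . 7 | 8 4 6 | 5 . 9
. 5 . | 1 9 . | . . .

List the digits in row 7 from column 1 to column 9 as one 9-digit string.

496235871

r3c5 = 8: row 3 has {1,2,3,4,7}; col 5 has {1,4,5,6,7,9}; box has {3,4,6} → only 8 remains.
r3c7 = 9: row 3 has {1,2,3,4,7,8}; col 7 has {3,5,6,7}; box has {2,3,7} → only 9 remains.
r5c9 = 8: row 5 has {1,4,6,7}; col 9 has {2,3,5,7,9}; box has {1,3,5,6,7,9} → only 8 remains.
r6c9 = 4: row 6 has {1,2,3,5,7,8,9}; col 9 has {2,3,5,7,8,9}; box has {1,3,5,6,7,8,9} → only 4 remains.
r7c4 = 2: row 7 has {4,5,7}; col 4 has {1,3,8}; box has {1,4,5,6,8,9} → only 2 remains.
r7c5 = 3: row 7 has {2,4,5,7}; col 5 has {1,4,5,6,7,8,9}; box has {1,2,4,5,6,8,9} → only 3 remains.
r9c6 = 7: row 9 has {1,5,9}; col 6 has {3,4,5,6}; box has {1,2,3,4,5,6,8,9} → only 7 remains.
r9c9 = 6: row 9 has {1,5,7,9}; col 9 has {2,3,4,5,7,8,9}; box has {5,7,9} → only 6 remains.
r2c5 = 2: row 2 has {3,4}; col 5 has {1,3,4,5,6,7,8,9}; box has {3,4,6,8} → only 2 remains.
r3c2 = 6: row 3 has {1,2,3,4,7,8,9}; col 2 has {2,4,5}; box has {1,2,4} → only 6 remains.
r3c8 = 5: row 3 has {1,2,3,4,6,7,8,9}; col 8 has {1,7,9}; box has {2,3,7,9} → only 5 remains.
r4c8 = 2: row 4 has {1,3,5}; col 8 has {1,5,7,9}; box has {1,3,4,5,6,7,8,9} → only 2 remains.
r5c4 = 9: row 5 has {1,4,6,7,8}; col 4 has {1,2,3,8}; box has {1,3,5,7} → only 9 remains.
r5c6 = 2: row 5 has {1,4,6,7,8,9}; col 6 has {3,4,5,6,7}; box has {1,3,5,7,9} → only 2 remains.
r6c4 = 6: row 6 has {1,2,3,4,5,7,8,9}; col 4 has {1,2,3,8,9}; box has {1,2,3,5,7,9} → only 6 remains.
r7c9 = 1: row 7 has {2,3,4,5,7}; col 9 has {2,3,4,5,6,7,8,9}; box has {5,6,7,9} → only 1 remains.
r8c8 = 3: row 8 has {4,5,6,7,8,9}; col 8 has {1,2,5,7,9}; box has {1,5,6,7,9} → only 3 remains.
r4c4 = 4: row 4 has {1,2,3,5}; col 4 has {1,2,3,6,8,9}; box has {1,2,3,5,6,7,9} → only 4 remains.
r4c6 = 8: row 4 has {1,2,3,4,5}; col 6 has {2,3,4,5,6,7}; box has {1,2,3,4,5,6,7,9} → only 8 remains.
r7c7 = 8: row 7 has {1,2,3,4,5,7}; col 7 has {3,5,6,7,9}; box has {1,3,5,6,7,9} → only 8 remains.
r8c1 = 2: row 8 has {3,4,5,6,7,8,9}; col 1 has {1,4,8}; box has {4,5,7} → only 2 remains.
r8c2 = 1: row 8 has {2,3,4,5,6,7,8,9}; col 2 has {2,4,5,6}; box has {2,4,5,7} → only 1 remains.
r9c1 = 3: row 9 has {1,5,6,7,9}; col 1 has {1,2,4,8}; box has {1,2,4,5,7} → only 3 remains.
r9c3 = 8: row 9 has {1,3,5,6,7,9}; col 3 has {1,2,4,7}; box has {1,2,3,4,5,7} → only 8 remains.
r9c8 = 4: row 9 has {1,3,5,6,7,8,9}; col 8 has {1,2,3,5,7,9}; box has {1,3,5,6,7,8,9} → only 4 remains.
r1c8 = 8: row 1 has {2,6}; col 8 has {1,2,3,4,5,7,9}; box has {2,3,5,7,9} → only 8 remains.
r2c7 = 1: row 2 has {2,3,4}; col 7 has {3,5,6,7,8,9}; box has {2,3,5,7,8,9} → only 1 remains.
r2c8 = 6: row 2 has {1,2,3,4}; col 8 has {1,2,3,4,5,7,8,9}; box has {1,2,3,5,7,8,9} → only 6 remains.
r5c1 = 5: row 5 has {1,2,4,6,7,8,9}; col 1 has {1,2,3,4,8}; box has {1,2,4,8} → only 5 remains.
r5c3 = 3: row 5 has {1,2,4,5,6,7,8,9}; col 3 has {1,2,4,7,8}; box has {1,2,4,5,8} → only 3 remains.
r7c2 = 9: row 7 has {1,2,3,4,5,7,8}; col 2 has {1,2,4,5,6}; box has {1,2,3,4,5,7,8} → only 9 remains.
r7c3 = 6: row 7 has {1,2,3,4,5,7,8,9}; col 3 has {1,2,3,4,7,8}; box has {1,2,3,4,5,7,8,9} → only 6 remains.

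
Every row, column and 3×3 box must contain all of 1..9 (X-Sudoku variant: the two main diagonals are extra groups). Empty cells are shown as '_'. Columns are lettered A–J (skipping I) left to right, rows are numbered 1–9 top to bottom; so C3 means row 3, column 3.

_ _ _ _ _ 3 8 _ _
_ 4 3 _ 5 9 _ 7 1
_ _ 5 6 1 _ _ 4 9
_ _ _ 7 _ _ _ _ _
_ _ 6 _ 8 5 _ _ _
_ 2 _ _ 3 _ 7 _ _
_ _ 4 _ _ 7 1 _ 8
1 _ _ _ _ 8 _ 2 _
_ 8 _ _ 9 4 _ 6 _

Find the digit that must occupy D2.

H1 = 5: row 1 has {3,8}; col 8 has {2,4,6,7}; box has {1,4,7,8,9} → only 5 remains.
B3 = 7: row 3 has {1,4,5,6,9}; col 2 has {2,4,8}; box has {3,4,5} → only 7 remains.
F3 = 2: row 3 has {1,4,5,6,7,9}; col 6 has {3,4,5,7,8,9}; box has {1,3,5,6,9} → only 2 remains.
G3 = 3: row 3 has {1,2,4,5,6,7,9}; col 7 has {1,7,8}; box has {1,4,5,7,8,9}; anti-diagonal has {4,7,8} → only 3 remains.
F6 = 6: row 6 has {2,3,7}; col 6 has {2,3,4,5,7,8,9}; box has {3,5,7,8}; main diagonal has {1,2,4,5,7,8} → only 6 remains.
E8 = 6: row 8 has {1,2,8}; col 5 has {1,3,5,8,9}; box has {4,7,8,9} → only 6 remains.
G9 = 5: row 9 has {4,6,8,9}; col 7 has {1,3,7,8}; box has {1,2,6,8} → only 5 remains.
J9 = 3: row 9 has {4,5,6,8,9}; col 9 has {1,8,9}; box has {1,2,5,6,8}; main diagonal has {1,2,4,5,6,7,8} → only 3 remains.
A1 = 9: row 1 has {3,5,8}; col 1 has {1}; box has {3,4,5,7}; main diagonal has {1,2,3,4,5,6,7,8} → only 9 remains.
D1 = 4: row 1 has {3,5,8,9}; col 4 has {6,7}; box has {1,2,3,5,6,9} → only 4 remains.
E1 = 7: row 1 has {3,4,5,8,9}; col 5 has {1,3,5,6,8,9}; box has {1,2,3,4,5,6,9} → only 7 remains.
D2 = 8: row 2 has {1,3,4,5,7,9}; col 4 has {4,6,7}; box has {1,2,3,4,5,6,7,9} → only 8 remains.

8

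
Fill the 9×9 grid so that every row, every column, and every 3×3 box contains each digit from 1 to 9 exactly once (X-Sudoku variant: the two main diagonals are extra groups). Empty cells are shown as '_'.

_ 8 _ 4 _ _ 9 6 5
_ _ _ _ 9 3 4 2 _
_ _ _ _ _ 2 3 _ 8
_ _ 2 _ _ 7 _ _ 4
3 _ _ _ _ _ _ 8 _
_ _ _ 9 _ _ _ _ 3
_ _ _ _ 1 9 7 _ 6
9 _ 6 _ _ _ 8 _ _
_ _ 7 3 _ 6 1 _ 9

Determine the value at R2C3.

1

R1C5 = 7: row 1 has {4,5,6,8,9}; col 5 has {1,9}; box has {2,3,4,9} → only 7 remains.
R1C6 = 1: row 1 has {4,5,6,7,8,9}; col 6 has {2,3,6,7,9}; box has {2,3,4,7,9} → only 1 remains.
R8C9 = 2: row 8 has {6,8,9}; col 9 has {3,4,5,6,8,9}; box has {1,6,7,8,9} → only 2 remains.
R1C1 = 2: row 1 has {1,4,5,6,7,8,9}; col 1 has {3,9}; box has {8}; main diagonal has {7,9} → only 2 remains.
R1C3 = 3: row 1 has {1,2,4,5,6,7,8,9}; col 3 has {2,6,7}; box has {2,8} → only 3 remains.
R2C4 = 8: in row 2, 8 can only go here (every other open cell in that row sees an 8).
R3C2 = 9: in row 3, 9 can only go here (every other open cell in that row sees a 9).
R4C5 = 3: in row 4, 3 can only go here (every other open cell in that row sees a 3).
R4C8 = 9: in row 4, 9 can only go here (every other open cell in that row sees a 9).
R4C1 = 8: in row 4, 8 can only go here (every other open cell in that row sees an 8).
R9C1 = 4: row 9 has {1,3,6,7,9}; col 1 has {2,3,8,9}; box has {6,7,9}; anti-diagonal has {2,3,5,7,9} → only 4 remains.
R9C8 = 5: row 9 has {1,3,4,6,7,9}; col 8 has {2,6,8,9}; box has {1,2,6,7,8,9} → only 5 remains.
R5C5 = 6: row 5 has {3,8}; col 5 has {1,3,7,9}; box has {3,7,9}; main diagonal has {2,7,9}; anti-diagonal has {2,3,4,5,7,9} → only 6 remains.
R7C1 = 5: row 7 has {1,6,7,9}; col 1 has {2,3,4,8,9}; box has {4,6,7,9} → only 5 remains.
R7C3 = 8: row 7 has {1,5,6,7,9}; col 3 has {2,3,6,7}; box has {4,5,6,7,9}; anti-diagonal has {2,3,4,5,6,7,9} → only 8 remains.
R7C4 = 2: row 7 has {1,5,6,7,8,9}; col 4 has {3,4,8,9}; box has {1,3,6,9} → only 2 remains.
R8C2 = 1: row 8 has {2,6,8,9}; col 2 has {8,9}; box has {4,5,6,7,8,9}; anti-diagonal has {2,3,4,5,6,7,8,9} → only 1 remains.
R9C2 = 2: row 9 has {1,3,4,5,6,7,9}; col 2 has {1,8,9}; box has {1,4,5,6,7,8,9} → only 2 remains.
R9C5 = 8: row 9 has {1,2,3,4,5,6,7,9}; col 5 has {1,3,6,7,9}; box has {1,2,3,6,9} → only 8 remains.
R2C2 = 5: row 2 has {2,3,4,8,9}; col 2 has {1,2,8,9}; box has {2,3,8,9}; main diagonal has {2,6,7,9} → only 5 remains.
R2C3 = 1: row 2 has {2,3,4,5,8,9}; col 3 has {2,3,6,7,8}; box has {2,3,5,8,9} → only 1 remains.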